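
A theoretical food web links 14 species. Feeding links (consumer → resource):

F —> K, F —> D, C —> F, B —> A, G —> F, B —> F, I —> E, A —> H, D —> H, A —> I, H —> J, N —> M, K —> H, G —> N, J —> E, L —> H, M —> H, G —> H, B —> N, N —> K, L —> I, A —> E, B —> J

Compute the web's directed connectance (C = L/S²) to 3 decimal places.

C = 0.117

The web has S = 14 species and L = 23 feeding links.
C = L / S² = 23 / 196 = 0.1173 ≈ 0.117.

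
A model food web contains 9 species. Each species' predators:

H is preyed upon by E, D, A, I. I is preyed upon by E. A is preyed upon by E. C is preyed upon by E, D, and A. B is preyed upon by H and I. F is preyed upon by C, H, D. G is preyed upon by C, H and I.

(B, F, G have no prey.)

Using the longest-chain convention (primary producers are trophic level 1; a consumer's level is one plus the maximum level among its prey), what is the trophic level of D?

F is a producer → level 1.
C eats F (level 1); other prey at levels: G 1 → level 2.
D eats C (level 2); other prey at levels: F 1, H 2 → level 3.

Trophic level 3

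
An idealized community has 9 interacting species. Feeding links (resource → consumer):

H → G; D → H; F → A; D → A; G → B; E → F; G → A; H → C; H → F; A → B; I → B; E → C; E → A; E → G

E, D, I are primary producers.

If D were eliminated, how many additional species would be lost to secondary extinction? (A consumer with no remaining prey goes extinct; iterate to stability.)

Remove D.
Round 1: H (all prey gone) → extinct.
No further losses. Total secondary extinctions: 1.

1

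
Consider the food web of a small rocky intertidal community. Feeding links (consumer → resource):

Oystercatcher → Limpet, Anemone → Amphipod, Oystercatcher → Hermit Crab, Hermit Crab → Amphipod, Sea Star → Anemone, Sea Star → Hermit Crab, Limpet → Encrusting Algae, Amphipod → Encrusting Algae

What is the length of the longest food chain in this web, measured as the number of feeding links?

One longest chain: Encrusting Algae → Amphipod → Hermit Crab → Oystercatcher.
It has 4 species and 3 links.

3 links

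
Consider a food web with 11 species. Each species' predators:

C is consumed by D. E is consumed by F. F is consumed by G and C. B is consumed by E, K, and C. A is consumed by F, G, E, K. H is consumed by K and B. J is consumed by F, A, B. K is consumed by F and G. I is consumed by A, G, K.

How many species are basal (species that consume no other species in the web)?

Basal species (no prey listed): J, H, I.
Count: 3.

3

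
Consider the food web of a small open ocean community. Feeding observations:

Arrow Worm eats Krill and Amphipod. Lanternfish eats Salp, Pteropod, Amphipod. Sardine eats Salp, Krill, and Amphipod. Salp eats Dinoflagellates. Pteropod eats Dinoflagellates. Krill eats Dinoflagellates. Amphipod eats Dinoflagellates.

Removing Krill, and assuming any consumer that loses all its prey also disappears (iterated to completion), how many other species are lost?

Remove Krill.
Every predator of it retains at least one other prey: Sardine still has Amphipod, Salp; Arrow Worm still has Amphipod.
No consumer loses all prey, so no secondary extinctions occur.

0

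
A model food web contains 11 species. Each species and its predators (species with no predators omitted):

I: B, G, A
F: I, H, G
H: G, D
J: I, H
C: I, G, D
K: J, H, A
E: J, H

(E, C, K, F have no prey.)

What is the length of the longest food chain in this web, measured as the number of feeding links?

One longest chain: E → J → I → B.
It has 4 species and 3 links.

3 links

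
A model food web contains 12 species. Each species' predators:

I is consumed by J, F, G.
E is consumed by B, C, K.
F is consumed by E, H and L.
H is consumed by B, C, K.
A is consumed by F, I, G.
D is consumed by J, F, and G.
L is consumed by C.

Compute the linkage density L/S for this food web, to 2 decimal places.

L/S = 1.58

There are L = 19 links among S = 12 species.
L/S = 19/12 = 1.5833 ≈ 1.58.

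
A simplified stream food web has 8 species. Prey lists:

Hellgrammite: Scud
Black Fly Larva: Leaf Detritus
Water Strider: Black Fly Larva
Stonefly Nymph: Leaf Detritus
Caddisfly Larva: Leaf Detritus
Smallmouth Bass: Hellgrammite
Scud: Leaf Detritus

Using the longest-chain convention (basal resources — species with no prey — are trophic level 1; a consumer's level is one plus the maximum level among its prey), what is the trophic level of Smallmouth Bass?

Leaf Detritus has no prey (basal) → level 1.
Scud eats Leaf Detritus → level 2.
Hellgrammite eats Scud → level 3.
Smallmouth Bass eats Hellgrammite → level 4.

Trophic level 4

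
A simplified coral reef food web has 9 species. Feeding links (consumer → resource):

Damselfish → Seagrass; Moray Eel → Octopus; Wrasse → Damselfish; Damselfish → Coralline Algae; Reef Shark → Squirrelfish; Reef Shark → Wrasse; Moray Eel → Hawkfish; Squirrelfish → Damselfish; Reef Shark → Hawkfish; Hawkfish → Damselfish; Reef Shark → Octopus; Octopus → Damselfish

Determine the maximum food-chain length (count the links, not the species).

3 links

One longest chain: Coralline Algae → Damselfish → Octopus → Moray Eel.
It has 4 species and 3 links.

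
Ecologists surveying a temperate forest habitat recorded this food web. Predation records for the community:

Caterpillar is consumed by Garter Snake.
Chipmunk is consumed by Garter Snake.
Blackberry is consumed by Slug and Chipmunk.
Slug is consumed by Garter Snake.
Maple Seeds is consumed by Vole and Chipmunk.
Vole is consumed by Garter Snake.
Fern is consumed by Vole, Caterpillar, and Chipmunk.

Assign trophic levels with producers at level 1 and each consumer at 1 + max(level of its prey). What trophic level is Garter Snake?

Trophic level 3

Fern is a producer → level 1.
Caterpillar eats Fern → level 2.
Garter Snake eats Caterpillar (level 2); other prey at levels: Chipmunk 2, Vole 2, Slug 2 → level 3.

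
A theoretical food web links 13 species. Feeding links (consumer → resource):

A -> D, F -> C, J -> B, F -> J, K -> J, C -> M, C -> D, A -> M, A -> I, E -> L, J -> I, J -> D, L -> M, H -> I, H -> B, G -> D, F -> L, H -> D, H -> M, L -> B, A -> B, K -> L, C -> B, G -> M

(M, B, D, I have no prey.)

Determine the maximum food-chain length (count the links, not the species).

2 links

One longest chain: B → J → F.
It has 3 species and 2 links.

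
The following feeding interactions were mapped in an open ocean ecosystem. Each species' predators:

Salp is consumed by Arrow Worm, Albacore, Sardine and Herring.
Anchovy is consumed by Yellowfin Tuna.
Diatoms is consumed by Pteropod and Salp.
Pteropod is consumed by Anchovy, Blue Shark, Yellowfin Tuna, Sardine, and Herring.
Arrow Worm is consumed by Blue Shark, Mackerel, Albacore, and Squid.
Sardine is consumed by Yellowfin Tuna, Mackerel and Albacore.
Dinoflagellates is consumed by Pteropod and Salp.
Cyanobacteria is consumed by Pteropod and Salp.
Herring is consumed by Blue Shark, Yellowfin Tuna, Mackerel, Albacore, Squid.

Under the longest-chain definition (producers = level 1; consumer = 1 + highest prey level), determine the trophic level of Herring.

Cyanobacteria is a producer → level 1.
Salp eats Cyanobacteria (level 1); other prey at levels: Diatoms 1, Dinoflagellates 1 → level 2.
Herring eats Salp (level 2); other prey at levels: Pteropod 2 → level 3.

Trophic level 3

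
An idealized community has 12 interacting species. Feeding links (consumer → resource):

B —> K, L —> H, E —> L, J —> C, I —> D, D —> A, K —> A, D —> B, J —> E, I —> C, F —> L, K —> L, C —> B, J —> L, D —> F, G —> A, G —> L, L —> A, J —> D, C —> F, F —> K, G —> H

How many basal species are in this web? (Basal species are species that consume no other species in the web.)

Basal species (no prey listed): H, A.
Count: 2.

2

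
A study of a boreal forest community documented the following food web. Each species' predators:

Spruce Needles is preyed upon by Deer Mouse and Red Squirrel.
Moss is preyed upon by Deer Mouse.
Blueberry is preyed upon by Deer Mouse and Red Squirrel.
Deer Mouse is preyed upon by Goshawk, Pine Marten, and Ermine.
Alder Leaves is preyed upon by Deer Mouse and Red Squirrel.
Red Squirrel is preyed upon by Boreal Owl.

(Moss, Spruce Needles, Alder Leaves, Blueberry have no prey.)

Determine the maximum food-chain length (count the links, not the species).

One longest chain: Moss → Deer Mouse → Pine Marten.
It has 3 species and 2 links.

2 links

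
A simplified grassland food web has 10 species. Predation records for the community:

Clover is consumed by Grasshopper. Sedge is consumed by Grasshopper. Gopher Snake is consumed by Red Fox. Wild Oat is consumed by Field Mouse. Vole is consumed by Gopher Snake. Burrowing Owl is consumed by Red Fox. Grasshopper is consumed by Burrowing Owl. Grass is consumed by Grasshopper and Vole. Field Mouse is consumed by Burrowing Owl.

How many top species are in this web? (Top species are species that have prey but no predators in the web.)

Top species (has prey, but nothing eats it): Red Fox.
Count: 1.

1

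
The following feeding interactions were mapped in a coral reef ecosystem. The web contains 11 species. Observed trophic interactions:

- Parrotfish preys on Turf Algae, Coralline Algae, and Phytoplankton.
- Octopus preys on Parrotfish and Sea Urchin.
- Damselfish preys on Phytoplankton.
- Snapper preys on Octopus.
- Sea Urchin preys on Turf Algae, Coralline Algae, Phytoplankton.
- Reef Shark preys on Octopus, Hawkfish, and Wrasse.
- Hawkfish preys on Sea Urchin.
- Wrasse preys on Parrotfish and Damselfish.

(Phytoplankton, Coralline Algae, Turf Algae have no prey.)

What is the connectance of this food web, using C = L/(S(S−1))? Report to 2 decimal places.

C = 0.15

The web has S = 11 species and L = 16 feeding links.
C = L / (S(S−1)) = 16 / 110 = 0.1455 ≈ 0.15.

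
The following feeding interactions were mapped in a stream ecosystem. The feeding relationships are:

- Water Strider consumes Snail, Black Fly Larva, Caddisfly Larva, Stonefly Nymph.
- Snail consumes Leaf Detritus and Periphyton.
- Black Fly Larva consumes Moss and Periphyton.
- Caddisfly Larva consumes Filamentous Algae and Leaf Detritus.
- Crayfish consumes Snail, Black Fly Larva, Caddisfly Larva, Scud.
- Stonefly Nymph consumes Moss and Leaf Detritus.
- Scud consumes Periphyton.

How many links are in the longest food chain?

2 links

One longest chain: Moss → Stonefly Nymph → Water Strider.
It has 3 species and 2 links.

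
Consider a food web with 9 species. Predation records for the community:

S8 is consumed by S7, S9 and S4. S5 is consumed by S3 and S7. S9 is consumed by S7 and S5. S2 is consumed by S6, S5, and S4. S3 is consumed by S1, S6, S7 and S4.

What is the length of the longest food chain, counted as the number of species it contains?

One longest chain: S8 → S9 → S5 → S3 → S1.
It has 5 species and 4 links.

5 species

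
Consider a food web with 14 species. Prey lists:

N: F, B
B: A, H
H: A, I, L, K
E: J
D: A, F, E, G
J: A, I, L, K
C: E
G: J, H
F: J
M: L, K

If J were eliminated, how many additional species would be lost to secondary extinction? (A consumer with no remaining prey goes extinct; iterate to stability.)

3

Remove J.
Round 1: F (all prey gone), E (all prey gone) → extinct.
Round 2: C (all prey gone) → extinct.
No further losses. Total secondary extinctions: 3.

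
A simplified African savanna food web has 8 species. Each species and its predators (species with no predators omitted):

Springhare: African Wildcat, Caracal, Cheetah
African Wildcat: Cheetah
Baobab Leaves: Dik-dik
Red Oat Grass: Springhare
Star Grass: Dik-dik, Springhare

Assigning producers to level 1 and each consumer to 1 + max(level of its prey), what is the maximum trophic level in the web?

Producers (level 1): Baobab Leaves, Star Grass, Red Oat Grass.
Star Grass → Springhare → African Wildcat → Cheetah gives Cheetah level 4.
No species has a prey at level 4, so no species reaches level 5.

4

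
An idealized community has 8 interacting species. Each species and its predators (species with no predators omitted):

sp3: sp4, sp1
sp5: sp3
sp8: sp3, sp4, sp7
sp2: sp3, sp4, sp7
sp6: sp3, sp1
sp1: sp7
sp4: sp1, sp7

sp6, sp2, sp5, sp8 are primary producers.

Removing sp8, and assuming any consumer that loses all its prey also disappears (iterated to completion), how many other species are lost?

Remove sp8.
Every predator of it retains at least one other prey: sp3 still has sp6, sp2, sp5; sp4 still has sp2, sp3; sp7 still has sp2, sp4, sp1.
No consumer loses all prey, so no secondary extinctions occur.

0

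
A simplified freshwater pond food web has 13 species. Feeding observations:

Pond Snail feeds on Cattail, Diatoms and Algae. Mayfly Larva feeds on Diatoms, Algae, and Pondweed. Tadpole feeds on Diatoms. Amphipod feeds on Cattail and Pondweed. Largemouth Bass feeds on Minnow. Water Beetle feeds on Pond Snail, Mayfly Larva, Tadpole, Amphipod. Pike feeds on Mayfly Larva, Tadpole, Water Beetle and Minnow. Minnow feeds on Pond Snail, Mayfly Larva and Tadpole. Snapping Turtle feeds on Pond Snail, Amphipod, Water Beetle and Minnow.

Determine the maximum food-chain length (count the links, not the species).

3 links

One longest chain: Diatoms → Tadpole → Minnow → Pike.
It has 4 species and 3 links.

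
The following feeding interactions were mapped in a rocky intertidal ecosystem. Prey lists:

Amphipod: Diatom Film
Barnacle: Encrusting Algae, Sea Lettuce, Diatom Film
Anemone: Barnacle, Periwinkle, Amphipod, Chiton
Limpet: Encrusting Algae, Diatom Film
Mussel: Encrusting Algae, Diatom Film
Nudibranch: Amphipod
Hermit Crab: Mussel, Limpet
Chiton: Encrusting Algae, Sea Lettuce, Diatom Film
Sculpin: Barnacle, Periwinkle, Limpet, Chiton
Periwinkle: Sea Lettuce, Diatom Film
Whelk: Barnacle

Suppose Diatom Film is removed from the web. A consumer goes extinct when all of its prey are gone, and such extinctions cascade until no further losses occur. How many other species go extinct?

Remove Diatom Film.
Round 1: Amphipod (all prey gone) → extinct.
Round 2: Nudibranch (all prey gone) → extinct.
No further losses. Total secondary extinctions: 2.

2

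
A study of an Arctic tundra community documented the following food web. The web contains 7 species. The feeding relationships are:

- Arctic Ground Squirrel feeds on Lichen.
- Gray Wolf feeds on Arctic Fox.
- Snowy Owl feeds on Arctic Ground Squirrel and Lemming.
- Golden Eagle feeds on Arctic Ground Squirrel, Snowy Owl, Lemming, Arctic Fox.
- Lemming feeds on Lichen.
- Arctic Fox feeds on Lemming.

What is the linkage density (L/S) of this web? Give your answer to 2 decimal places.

L/S = 1.43

There are L = 10 links among S = 7 species.
L/S = 10/7 = 1.4286 ≈ 1.43.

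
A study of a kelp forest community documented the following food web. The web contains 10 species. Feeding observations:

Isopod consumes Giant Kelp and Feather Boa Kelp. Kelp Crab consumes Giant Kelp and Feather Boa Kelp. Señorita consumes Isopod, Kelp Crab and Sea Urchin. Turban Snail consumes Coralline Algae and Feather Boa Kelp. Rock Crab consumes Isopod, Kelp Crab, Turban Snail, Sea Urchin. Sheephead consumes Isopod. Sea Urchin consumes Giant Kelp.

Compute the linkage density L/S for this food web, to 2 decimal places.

L/S = 1.50

There are L = 15 links among S = 10 species.
L/S = 15/10 = 1.5000 ≈ 1.50.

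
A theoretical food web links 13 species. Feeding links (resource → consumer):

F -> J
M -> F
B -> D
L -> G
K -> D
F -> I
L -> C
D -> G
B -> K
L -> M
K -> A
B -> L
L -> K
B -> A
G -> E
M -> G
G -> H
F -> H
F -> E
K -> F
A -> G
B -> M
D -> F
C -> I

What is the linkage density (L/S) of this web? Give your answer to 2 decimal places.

There are L = 24 links among S = 13 species.
L/S = 24/13 = 1.8462 ≈ 1.85.

L/S = 1.85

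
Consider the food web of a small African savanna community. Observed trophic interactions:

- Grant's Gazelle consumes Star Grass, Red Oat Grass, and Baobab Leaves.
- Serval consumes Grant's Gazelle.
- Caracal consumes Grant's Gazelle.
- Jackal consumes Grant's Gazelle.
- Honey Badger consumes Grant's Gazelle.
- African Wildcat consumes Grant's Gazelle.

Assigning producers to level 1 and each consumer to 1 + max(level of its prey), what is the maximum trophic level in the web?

Producers (level 1): Red Oat Grass, Baobab Leaves, Star Grass.
Red Oat Grass → Grant's Gazelle → African Wildcat gives African Wildcat level 3.
No species has a prey at level 3, so no species reaches level 4.

3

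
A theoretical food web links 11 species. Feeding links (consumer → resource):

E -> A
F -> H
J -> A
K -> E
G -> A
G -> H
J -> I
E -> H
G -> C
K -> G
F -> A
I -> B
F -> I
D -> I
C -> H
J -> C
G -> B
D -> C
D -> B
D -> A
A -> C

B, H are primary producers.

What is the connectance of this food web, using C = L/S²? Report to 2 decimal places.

C = 0.17

The web has S = 11 species and L = 21 feeding links.
C = L / S² = 21 / 121 = 0.1736 ≈ 0.17.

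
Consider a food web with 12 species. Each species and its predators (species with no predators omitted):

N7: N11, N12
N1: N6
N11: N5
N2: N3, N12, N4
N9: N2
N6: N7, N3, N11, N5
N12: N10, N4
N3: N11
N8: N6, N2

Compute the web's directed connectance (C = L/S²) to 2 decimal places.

C = 0.12

The web has S = 12 species and L = 17 feeding links.
C = L / S² = 17 / 144 = 0.1181 ≈ 0.12.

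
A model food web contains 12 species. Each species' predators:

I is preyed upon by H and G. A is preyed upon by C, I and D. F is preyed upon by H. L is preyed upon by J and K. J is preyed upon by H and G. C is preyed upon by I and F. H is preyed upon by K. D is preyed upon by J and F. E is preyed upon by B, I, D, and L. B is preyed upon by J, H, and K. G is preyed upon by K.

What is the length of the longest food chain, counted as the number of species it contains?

5 species

One longest chain: A → D → J → G → K.
It has 5 species and 4 links.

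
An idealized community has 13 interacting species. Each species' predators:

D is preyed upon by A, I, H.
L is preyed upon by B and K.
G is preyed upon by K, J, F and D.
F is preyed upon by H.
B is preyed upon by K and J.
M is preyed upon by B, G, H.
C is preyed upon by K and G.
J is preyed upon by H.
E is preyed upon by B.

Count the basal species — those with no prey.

4

Basal species (no prey listed): E, M, C, L.
Count: 4.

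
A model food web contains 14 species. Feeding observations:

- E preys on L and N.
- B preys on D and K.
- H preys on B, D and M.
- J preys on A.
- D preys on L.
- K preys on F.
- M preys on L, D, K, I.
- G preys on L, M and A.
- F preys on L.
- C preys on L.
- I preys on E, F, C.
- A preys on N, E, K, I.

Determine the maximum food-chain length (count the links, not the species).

One longest chain: L → F → K → B → H.
It has 5 species and 4 links.

4 links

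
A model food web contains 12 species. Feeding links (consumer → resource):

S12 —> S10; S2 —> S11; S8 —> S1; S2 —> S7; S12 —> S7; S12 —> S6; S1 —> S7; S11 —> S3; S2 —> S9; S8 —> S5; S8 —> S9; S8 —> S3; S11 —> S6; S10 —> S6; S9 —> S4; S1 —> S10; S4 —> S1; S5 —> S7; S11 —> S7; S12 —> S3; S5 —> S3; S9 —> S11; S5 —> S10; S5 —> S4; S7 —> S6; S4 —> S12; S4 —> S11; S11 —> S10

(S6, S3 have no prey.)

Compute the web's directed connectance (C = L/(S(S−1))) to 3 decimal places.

C = 0.212

The web has S = 12 species and L = 28 feeding links.
C = L / (S(S−1)) = 28 / 132 = 0.2121 ≈ 0.212.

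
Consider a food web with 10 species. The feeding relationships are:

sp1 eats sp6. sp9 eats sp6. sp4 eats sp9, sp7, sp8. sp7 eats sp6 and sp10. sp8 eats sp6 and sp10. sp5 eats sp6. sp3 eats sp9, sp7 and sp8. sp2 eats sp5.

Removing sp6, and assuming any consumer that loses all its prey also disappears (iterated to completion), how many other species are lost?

4

Remove sp6.
Round 1: sp1 (all prey gone), sp9 (all prey gone), sp5 (all prey gone) → extinct.
Round 2: sp2 (all prey gone) → extinct.
No further losses. Total secondary extinctions: 4.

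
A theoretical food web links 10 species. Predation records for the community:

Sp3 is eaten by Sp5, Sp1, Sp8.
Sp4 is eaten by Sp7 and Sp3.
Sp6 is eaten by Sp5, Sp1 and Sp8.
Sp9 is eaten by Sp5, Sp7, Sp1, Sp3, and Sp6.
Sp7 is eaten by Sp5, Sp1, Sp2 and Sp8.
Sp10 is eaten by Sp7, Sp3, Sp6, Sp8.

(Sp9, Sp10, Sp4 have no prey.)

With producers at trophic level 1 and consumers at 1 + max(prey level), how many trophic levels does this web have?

3

Producers (level 1): Sp9, Sp10, Sp4.
Sp9 → Sp7 → Sp2 gives Sp2 level 3.
No species has a prey at level 3, so no species reaches level 4.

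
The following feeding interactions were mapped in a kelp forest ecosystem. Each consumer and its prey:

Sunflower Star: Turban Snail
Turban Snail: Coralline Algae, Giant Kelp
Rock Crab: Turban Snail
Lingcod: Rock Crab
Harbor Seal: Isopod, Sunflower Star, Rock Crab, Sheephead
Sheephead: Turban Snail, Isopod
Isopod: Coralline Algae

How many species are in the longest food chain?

4 species

One longest chain: Coralline Algae → Turban Snail → Rock Crab → Lingcod.
It has 4 species and 3 links.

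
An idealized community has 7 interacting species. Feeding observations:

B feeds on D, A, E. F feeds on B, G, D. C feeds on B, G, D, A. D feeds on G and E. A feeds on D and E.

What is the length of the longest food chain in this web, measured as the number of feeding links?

One longest chain: E → D → A → B → F.
It has 5 species and 4 links.

4 links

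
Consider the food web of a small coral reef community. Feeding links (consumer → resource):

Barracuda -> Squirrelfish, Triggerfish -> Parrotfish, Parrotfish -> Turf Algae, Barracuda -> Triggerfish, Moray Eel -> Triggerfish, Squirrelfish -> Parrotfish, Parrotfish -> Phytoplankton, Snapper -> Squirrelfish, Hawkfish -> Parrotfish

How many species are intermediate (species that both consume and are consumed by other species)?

Intermediate species (has both prey and predators): Parrotfish, Squirrelfish, Triggerfish.
Count: 3.

3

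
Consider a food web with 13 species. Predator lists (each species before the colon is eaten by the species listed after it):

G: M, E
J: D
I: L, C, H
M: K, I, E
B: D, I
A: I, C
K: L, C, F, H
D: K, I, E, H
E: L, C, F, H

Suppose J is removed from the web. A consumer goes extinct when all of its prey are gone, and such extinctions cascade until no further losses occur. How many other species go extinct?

Remove J.
Every predator of it retains at least one other prey: D still has B.
No consumer loses all prey, so no secondary extinctions occur.

0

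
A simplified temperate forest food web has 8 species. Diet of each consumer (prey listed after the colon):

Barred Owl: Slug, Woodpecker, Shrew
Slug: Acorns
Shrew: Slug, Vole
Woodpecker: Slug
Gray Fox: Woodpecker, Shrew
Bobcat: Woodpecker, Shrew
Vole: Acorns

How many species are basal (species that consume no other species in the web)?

Basal species (no prey listed): Acorns.
Count: 1.

1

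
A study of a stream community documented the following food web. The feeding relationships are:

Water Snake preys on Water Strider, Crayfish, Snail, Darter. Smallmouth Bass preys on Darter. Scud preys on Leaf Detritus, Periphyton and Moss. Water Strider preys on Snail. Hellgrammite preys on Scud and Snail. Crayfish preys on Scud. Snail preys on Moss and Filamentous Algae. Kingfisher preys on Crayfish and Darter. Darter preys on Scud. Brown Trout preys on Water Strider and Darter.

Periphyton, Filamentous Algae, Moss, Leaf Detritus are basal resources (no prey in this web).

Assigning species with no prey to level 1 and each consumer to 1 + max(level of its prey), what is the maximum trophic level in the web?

Basal resources (level 1): Periphyton, Filamentous Algae, Moss, Leaf Detritus.
Periphyton → Scud → Darter → Smallmouth Bass gives Smallmouth Bass level 4.
No species has a prey at level 4, so no species reaches level 5.

4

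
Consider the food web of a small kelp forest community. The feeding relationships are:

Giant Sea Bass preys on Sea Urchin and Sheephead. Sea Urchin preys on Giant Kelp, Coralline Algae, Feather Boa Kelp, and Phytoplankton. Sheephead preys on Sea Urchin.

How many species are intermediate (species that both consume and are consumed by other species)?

Intermediate species (has both prey and predators): Sea Urchin, Sheephead.
Count: 2.

2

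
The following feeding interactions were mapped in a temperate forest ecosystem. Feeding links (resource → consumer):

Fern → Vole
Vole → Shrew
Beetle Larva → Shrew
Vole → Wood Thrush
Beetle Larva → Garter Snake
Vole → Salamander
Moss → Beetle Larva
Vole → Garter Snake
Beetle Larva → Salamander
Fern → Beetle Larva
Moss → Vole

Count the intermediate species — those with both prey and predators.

2

Intermediate species (has both prey and predators): Vole, Beetle Larva.
Count: 2.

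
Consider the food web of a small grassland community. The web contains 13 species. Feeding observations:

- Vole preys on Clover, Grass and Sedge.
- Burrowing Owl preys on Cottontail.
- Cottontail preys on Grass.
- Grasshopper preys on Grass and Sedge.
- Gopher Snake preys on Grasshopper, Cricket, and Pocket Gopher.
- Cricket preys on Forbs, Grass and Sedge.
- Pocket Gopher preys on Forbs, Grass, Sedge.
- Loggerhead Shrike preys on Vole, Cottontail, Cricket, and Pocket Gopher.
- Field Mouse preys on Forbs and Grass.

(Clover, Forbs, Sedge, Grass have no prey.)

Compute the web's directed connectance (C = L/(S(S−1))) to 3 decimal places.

C = 0.141

The web has S = 13 species and L = 22 feeding links.
C = L / (S(S−1)) = 22 / 156 = 0.1410 ≈ 0.141.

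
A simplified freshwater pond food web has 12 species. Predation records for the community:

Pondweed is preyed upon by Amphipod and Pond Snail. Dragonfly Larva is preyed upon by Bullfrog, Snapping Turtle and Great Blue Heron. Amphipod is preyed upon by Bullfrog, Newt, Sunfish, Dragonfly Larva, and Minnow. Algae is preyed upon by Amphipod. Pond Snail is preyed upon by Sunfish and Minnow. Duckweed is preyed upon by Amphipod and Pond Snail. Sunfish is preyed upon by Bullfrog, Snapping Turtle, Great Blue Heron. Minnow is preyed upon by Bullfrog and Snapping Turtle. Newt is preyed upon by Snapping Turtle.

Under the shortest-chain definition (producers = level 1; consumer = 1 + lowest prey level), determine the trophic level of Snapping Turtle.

Duckweed is a producer → level 1.
Amphipod eats Duckweed → level 2.
Newt eats Amphipod → level 3.
Snapping Turtle eats Newt → level 4.
No prey of Snapping Turtle is below level 3, so 4 is the minimum.

Trophic level 4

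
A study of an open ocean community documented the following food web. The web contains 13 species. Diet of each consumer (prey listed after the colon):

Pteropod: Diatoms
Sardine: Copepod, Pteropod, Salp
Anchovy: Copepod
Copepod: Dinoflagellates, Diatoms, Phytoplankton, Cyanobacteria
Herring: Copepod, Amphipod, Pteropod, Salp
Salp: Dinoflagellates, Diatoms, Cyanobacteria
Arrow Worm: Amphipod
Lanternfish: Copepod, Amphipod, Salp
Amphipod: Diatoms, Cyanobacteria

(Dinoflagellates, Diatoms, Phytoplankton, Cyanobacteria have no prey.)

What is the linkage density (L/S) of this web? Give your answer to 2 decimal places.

L/S = 1.69

There are L = 22 links among S = 13 species.
L/S = 22/13 = 1.6923 ≈ 1.69.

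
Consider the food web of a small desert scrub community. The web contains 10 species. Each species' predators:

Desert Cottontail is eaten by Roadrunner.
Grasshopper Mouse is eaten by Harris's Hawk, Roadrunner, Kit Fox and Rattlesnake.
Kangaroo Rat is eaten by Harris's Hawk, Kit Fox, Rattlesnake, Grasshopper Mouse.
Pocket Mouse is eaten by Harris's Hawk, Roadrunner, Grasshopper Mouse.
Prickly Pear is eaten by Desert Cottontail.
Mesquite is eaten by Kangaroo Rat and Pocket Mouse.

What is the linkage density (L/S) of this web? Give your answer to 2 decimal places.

There are L = 15 links among S = 10 species.
L/S = 15/10 = 1.5000 ≈ 1.50.

L/S = 1.50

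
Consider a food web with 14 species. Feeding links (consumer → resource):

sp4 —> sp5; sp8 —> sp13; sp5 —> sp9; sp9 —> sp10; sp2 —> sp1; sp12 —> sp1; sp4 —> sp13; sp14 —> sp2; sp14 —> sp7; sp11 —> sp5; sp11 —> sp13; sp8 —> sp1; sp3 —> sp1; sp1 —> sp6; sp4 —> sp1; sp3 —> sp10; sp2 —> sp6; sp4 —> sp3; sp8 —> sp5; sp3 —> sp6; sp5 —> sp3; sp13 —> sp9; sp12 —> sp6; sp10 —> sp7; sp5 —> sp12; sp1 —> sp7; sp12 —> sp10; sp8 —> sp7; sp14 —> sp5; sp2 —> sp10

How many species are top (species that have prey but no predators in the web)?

Top species (has prey, but nothing eats it): sp4, sp8, sp14, sp11.
Count: 4.

4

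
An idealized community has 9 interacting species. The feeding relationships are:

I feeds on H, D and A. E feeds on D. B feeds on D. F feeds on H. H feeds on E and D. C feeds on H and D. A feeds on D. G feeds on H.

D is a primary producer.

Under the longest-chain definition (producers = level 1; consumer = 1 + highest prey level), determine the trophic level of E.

Trophic level 2

D is a producer → level 1.
E eats D → level 2.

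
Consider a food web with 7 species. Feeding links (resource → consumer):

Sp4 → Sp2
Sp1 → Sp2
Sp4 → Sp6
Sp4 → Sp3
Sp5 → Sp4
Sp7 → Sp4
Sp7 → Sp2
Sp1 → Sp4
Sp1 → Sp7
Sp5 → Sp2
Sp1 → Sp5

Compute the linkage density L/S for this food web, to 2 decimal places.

L/S = 1.57

There are L = 11 links among S = 7 species.
L/S = 11/7 = 1.5714 ≈ 1.57.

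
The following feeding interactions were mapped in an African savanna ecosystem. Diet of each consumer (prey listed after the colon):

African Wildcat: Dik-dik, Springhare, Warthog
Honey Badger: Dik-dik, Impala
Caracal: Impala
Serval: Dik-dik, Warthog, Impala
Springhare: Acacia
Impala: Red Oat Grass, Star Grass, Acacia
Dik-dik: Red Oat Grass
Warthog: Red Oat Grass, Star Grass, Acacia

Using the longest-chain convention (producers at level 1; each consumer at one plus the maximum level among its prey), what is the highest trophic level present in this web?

3

Producers (level 1): Red Oat Grass, Star Grass, Acacia.
Red Oat Grass → Dik-dik → Serval gives Serval level 3.
No species has a prey at level 3, so no species reaches level 4.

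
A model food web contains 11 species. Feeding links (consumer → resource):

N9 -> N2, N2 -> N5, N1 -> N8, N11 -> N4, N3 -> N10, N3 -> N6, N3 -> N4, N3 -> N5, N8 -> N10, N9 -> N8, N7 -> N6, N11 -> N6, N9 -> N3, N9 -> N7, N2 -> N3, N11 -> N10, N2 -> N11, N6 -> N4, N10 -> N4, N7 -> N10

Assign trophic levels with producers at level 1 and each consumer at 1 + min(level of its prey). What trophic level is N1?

N4 is a producer → level 1.
N10 eats N4 → level 2.
N8 eats N10 → level 3.
N1 eats N8 → level 4.
No prey of N1 is below level 3, so 4 is the minimum.

Trophic level 4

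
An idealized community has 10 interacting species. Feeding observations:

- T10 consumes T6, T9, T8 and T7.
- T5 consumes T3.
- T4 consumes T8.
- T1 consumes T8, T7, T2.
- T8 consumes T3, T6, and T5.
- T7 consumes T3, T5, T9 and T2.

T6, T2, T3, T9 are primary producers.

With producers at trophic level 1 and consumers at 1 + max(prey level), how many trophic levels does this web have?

4

Producers (level 1): T6, T2, T3, T9.
T3 → T5 → T7 → T1 gives T1 level 4.
No species has a prey at level 4, so no species reaches level 5.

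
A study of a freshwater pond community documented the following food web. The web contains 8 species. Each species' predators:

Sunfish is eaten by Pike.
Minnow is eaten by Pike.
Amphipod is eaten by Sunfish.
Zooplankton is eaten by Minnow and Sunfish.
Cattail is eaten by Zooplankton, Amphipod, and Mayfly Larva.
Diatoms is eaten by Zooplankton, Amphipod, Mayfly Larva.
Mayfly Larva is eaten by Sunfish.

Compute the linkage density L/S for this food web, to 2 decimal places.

L/S = 1.50

There are L = 12 links among S = 8 species.
L/S = 12/8 = 1.5000 ≈ 1.50.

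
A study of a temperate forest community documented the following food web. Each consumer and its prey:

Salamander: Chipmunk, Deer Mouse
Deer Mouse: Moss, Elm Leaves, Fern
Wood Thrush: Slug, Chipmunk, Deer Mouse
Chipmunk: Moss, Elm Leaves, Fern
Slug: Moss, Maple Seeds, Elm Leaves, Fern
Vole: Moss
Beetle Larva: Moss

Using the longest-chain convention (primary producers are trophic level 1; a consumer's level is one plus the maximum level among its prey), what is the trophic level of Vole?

Trophic level 2

Moss is a producer → level 1.
Vole eats Moss → level 2.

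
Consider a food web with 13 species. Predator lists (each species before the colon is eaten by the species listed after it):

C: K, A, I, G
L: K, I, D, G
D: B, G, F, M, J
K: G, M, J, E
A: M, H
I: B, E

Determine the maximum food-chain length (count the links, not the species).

2 links

One longest chain: L → I → B.
It has 3 species and 2 links.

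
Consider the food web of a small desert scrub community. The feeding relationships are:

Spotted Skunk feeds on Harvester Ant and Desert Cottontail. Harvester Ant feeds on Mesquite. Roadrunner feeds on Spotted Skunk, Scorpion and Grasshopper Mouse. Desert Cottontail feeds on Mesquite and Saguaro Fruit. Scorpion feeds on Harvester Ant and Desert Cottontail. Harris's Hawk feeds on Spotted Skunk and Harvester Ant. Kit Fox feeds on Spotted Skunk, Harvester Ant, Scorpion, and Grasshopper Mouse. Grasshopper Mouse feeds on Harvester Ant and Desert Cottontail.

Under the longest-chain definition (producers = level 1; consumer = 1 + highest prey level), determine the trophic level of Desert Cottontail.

Trophic level 2

Saguaro Fruit is a producer → level 1.
Desert Cottontail eats Saguaro Fruit (level 1); other prey at levels: Mesquite 1 → level 2.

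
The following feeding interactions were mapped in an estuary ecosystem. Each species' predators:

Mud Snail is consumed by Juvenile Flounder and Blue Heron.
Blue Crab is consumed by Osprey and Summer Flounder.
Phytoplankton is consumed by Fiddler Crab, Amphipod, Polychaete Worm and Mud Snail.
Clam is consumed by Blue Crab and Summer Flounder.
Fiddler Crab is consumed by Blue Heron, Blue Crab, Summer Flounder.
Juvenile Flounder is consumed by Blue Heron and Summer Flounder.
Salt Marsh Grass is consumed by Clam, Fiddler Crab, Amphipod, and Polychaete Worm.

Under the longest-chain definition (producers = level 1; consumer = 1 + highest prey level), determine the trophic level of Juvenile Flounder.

Phytoplankton is a producer → level 1.
Mud Snail eats Phytoplankton → level 2.
Juvenile Flounder eats Mud Snail → level 3.

Trophic level 3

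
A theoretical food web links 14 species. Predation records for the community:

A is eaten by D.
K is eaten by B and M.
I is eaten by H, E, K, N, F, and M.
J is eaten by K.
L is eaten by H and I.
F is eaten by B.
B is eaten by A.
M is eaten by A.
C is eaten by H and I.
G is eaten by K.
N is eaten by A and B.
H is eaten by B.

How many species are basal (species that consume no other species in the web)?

4

Basal species (no prey listed): J, G, L, C.
Count: 4.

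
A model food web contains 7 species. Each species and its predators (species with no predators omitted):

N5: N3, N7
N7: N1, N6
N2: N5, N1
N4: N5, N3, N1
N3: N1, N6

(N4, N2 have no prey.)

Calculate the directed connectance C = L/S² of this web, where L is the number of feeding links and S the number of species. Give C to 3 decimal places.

C = 0.224

The web has S = 7 species and L = 11 feeding links.
C = L / S² = 11 / 49 = 0.2245 ≈ 0.224.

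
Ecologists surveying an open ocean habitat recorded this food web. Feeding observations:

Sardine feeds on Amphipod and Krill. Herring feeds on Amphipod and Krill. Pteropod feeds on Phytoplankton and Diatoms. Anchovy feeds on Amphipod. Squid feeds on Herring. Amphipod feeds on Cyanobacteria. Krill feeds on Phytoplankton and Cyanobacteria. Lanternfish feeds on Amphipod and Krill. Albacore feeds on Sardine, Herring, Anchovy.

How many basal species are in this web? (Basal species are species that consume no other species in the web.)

Basal species (no prey listed): Phytoplankton, Diatoms, Cyanobacteria.
Count: 3.

3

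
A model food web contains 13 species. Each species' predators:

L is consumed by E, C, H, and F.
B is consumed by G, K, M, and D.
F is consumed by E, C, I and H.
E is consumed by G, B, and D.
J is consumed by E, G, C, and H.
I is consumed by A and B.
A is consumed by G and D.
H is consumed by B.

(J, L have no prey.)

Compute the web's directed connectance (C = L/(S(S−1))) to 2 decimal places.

The web has S = 13 species and L = 24 feeding links.
C = L / (S(S−1)) = 24 / 156 = 0.1538 ≈ 0.15.

C = 0.15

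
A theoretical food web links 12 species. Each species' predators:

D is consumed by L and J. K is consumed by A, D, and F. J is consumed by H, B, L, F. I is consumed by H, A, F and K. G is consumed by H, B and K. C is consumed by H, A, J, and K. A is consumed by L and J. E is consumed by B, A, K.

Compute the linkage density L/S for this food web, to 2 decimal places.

There are L = 25 links among S = 12 species.
L/S = 25/12 = 2.0833 ≈ 2.08.

L/S = 2.08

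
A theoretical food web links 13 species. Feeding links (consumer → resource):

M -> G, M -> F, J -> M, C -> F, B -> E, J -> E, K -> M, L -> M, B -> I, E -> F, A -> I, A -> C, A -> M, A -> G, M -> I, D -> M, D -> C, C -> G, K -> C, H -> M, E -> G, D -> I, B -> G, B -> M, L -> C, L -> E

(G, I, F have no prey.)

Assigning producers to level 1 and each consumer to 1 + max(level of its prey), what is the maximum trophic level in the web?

Producers (level 1): G, I, F.
G → M → H gives H level 3.
No species has a prey at level 3, so no species reaches level 4.

3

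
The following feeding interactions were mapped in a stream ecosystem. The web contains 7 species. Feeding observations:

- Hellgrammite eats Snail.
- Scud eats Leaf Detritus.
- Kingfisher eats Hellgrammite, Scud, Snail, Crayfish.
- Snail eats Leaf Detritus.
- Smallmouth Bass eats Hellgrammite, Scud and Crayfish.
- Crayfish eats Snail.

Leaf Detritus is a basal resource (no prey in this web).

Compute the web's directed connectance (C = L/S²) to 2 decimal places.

The web has S = 7 species and L = 11 feeding links.
C = L / S² = 11 / 49 = 0.2245 ≈ 0.22.

C = 0.22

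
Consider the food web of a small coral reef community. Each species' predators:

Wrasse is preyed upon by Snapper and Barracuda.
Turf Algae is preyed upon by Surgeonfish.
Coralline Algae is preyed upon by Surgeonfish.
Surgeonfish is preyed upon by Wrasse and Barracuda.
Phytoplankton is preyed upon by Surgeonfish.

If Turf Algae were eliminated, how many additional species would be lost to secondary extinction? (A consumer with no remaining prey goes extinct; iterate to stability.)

Remove Turf Algae.
Every predator of it retains at least one other prey: Surgeonfish still has Coralline Algae, Phytoplankton.
No consumer loses all prey, so no secondary extinctions occur.

0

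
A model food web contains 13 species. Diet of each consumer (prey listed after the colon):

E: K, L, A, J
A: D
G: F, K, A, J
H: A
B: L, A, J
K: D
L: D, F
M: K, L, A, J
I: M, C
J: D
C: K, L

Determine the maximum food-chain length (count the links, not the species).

3 links

One longest chain: D → K → M → I.
It has 4 species and 3 links.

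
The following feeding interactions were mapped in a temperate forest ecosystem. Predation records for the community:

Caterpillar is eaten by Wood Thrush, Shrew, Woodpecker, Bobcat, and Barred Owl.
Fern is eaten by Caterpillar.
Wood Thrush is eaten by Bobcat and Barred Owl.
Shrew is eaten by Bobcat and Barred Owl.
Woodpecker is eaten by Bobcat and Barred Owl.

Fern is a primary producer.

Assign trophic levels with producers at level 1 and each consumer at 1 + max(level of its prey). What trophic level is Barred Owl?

Fern is a producer → level 1.
Caterpillar eats Fern → level 2.
Wood Thrush eats Caterpillar → level 3.
Barred Owl eats Wood Thrush (level 3); other prey at levels: Caterpillar 2, Shrew 3, Woodpecker 3 → level 4.

Trophic level 4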